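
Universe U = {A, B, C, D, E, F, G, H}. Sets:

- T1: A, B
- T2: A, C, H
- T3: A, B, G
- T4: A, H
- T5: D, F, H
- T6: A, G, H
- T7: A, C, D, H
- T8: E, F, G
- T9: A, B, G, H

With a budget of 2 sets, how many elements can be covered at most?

Choosing T7, T8 covers {A, C, D, E, F, G, H} — 7 elements.
No choice of 2 sets does better; here B is left uncovered.

7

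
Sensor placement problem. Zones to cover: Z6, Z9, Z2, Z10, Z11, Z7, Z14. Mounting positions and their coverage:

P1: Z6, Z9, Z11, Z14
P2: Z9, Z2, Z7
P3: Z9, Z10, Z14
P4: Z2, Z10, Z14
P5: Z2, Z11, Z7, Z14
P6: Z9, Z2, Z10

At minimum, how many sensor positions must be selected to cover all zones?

3

P1, P2, P3 together cover {Z6, Z9, Z2, Z10, Z11, Z7, Z14} — every zone.
No 2 of the 6 sensor positions cover everything (all 15 pairs fall short), so 3 is minimum.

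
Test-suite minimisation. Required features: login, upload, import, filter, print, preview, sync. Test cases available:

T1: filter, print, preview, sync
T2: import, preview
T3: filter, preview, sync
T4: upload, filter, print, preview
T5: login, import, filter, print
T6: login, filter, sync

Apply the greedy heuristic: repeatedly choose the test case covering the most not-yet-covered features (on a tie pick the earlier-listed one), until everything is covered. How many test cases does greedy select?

3

Pick 1: T1 covers 4 new features (filter, print, preview, sync).
Pick 2: T5 covers 2 new features (login, import).
Pick 3: T4 covers 1 new features (upload).
Greedy uses 3 test cases.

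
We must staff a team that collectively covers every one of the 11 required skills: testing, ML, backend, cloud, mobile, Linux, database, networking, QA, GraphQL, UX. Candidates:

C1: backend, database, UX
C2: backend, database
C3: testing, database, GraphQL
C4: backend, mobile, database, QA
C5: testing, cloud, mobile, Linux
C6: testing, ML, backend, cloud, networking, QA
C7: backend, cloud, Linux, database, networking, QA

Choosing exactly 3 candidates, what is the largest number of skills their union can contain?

10

Choosing C1, C5, C6 covers {testing, ML, backend, cloud, mobile, Linux, database, networking, QA, UX} — 10 skills.
No choice of 3 candidates does better; here GraphQL is left uncovered.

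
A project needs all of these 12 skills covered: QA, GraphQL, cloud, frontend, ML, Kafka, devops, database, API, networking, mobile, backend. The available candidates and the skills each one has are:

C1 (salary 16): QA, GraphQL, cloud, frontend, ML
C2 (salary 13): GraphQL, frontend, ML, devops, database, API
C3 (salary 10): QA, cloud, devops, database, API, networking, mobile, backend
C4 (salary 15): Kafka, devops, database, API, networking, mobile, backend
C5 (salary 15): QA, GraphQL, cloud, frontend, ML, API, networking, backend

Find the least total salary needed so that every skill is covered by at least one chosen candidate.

C4, C5 cover every skill at salary 15 + 15 = 30.
Any cover uses at least 2 candidates; among all covering selections none totals below 30.
Greedy by coverage-per-salary would pick C3, C2, C4 for 38 — worse than the optimum 30.

30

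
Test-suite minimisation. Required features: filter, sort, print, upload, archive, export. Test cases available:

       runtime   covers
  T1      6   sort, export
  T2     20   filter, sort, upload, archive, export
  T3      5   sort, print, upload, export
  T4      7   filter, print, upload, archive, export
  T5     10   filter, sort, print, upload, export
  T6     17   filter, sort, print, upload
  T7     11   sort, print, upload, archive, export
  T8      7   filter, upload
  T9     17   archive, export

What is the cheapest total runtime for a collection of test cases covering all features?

T3, T4 cover every feature at runtime 5 + 7 = 12.
Any cover uses at least 2 test cases; among all covering selections none totals below 12.

12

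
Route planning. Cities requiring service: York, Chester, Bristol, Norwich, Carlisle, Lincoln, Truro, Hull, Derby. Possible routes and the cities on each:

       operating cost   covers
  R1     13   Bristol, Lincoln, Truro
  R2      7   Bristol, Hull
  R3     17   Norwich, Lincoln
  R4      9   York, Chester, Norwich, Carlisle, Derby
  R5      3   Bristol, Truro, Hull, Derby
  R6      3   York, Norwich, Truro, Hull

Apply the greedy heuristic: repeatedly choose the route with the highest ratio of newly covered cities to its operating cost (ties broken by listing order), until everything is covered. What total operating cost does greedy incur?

28

Pick 1: R5 adds 4 new (Bristol, Truro, Hull, Derby) at operating cost 3 (ratio 4/3).
Pick 2: R6 adds 2 new (York, Norwich) at operating cost 3 (ratio 2/3).
Pick 3: R4 adds 2 new (Chester, Carlisle) at operating cost 9 (ratio 2/9).
Pick 4: R1 adds 1 new (Lincoln) at operating cost 13 (ratio 1/13).
Greedy total operating cost: 3 + 3 + 9 + 13 = 28. (The true optimum is 25, so greedy overshoots here.)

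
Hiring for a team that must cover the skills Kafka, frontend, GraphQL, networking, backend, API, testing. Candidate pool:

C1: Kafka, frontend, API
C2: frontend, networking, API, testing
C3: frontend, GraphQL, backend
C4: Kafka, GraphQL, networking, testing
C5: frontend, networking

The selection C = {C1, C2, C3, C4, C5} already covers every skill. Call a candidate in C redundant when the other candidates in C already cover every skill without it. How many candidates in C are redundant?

4

Drop C1: the rest still cover every skill — redundant.
Drop C2: the rest still cover every skill — redundant.
Drop C3: backend uncovered — not redundant.
Drop C4: the rest still cover every skill — redundant.
Drop C5: the rest still cover every skill — redundant.
4 redundant: C1, C2, C4, C5.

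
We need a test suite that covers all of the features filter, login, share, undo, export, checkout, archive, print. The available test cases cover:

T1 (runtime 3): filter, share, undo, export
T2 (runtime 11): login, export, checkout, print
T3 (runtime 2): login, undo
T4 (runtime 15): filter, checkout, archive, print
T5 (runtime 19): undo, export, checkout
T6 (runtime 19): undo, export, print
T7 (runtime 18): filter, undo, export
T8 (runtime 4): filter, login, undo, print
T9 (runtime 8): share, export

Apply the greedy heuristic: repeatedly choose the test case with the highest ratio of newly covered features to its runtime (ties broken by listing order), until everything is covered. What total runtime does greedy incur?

24

Pick 1: T1 adds 4 new (filter, share, undo, export) at runtime 3 (ratio 4/3).
Pick 2: T3 adds 1 new (login) at runtime 2 (ratio 1/2).
Pick 3: T8 adds 1 new (print) at runtime 4 (ratio 1/4).
Pick 4: T4 adds 2 new (checkout, archive) at runtime 15 (ratio 2/15).
Greedy total runtime: 3 + 2 + 4 + 15 = 24. (The true optimum is 20, so greedy overshoots here.)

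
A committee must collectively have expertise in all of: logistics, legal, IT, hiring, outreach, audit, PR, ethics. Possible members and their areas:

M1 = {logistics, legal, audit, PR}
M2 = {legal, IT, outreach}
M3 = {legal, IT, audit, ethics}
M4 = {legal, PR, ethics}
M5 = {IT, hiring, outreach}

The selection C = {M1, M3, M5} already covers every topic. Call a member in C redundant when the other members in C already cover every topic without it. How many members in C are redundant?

Drop M1: logistics, PR uncovered — not redundant.
Drop M3: ethics uncovered — not redundant.
Drop M5: hiring, outreach uncovered — not redundant.
None of the members in C is redundant.

0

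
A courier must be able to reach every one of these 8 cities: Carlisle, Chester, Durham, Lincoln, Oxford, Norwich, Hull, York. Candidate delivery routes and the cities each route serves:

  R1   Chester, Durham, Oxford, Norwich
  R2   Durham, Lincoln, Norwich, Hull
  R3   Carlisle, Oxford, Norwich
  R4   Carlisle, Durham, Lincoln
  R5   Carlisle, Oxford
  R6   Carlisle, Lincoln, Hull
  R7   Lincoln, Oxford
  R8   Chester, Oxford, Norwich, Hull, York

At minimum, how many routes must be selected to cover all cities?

R4, R8 together cover {Carlisle, Chester, Durham, Lincoln, Oxford, Norwich, Hull, York} — every city.
No single route contains all 8 cities, so 2 is optimal.

2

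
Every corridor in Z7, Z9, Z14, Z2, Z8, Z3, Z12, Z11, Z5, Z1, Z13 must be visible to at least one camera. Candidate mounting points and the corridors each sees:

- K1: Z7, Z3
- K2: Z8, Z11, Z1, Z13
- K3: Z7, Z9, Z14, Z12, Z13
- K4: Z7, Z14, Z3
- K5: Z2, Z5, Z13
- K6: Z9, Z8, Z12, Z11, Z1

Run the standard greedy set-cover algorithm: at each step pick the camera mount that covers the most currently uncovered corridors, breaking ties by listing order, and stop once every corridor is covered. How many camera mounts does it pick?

Pick 1: K3 covers 5 new corridors (Z7, Z9, Z14, Z12, Z13).
Pick 2: K2 covers 3 new corridors (Z8, Z11, Z1).
Pick 3: K5 covers 2 new corridors (Z2, Z5).
Pick 4: K1 covers 1 new corridors (Z3).
Greedy uses 4 camera mounts. (The true minimum is 3.)

4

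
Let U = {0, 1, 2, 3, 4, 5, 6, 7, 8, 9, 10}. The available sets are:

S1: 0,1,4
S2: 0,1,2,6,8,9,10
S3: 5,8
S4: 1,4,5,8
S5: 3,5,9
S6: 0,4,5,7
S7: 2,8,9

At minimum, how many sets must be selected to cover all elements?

S2, S5, S6 together cover {0, 1, 2, 3, 4, 5, 6, 7, 8, 9, 10} — every element.
No 2 of the 7 sets cover everything (all 21 pairs fall short), so 3 is minimum.

3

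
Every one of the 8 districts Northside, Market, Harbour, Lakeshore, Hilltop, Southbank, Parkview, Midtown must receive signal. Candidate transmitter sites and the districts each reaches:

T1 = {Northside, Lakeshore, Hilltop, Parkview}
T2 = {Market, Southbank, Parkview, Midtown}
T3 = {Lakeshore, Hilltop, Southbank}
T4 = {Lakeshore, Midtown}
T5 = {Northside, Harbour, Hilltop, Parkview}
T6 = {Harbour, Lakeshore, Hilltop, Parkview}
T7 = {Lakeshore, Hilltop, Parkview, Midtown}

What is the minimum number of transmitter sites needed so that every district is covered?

T1, T2, T5 together cover {Northside, Market, Harbour, Lakeshore, Hilltop, Southbank, Parkview, Midtown} — every district.
No 2 of the 7 transmitter sites cover everything (all 21 pairs fall short), so 3 is minimum.

3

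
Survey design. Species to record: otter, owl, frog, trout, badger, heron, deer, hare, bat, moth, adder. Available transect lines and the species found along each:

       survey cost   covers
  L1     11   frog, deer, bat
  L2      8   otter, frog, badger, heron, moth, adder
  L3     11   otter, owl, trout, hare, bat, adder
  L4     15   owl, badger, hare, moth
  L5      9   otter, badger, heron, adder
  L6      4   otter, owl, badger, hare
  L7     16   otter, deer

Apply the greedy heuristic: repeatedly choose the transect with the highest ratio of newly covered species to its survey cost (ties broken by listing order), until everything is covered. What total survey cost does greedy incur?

Pick 1: L6 adds 4 new (otter, owl, badger, hare) at survey cost 4 (ratio 4/4).
Pick 2: L2 adds 4 new (frog, heron, moth, adder) at survey cost 8 (ratio 4/8).
Pick 3: L1 adds 2 new (deer, bat) at survey cost 11 (ratio 2/11).
Pick 4: L3 adds 1 new (trout) at survey cost 11 (ratio 1/11).
Greedy total survey cost: 4 + 8 + 11 + 11 = 34. (The true optimum is 30, so greedy overshoots here.)

34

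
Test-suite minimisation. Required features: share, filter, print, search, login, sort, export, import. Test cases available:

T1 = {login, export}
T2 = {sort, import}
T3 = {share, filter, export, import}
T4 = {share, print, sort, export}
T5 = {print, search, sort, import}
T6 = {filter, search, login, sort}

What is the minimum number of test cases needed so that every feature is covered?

3

T1, T3, T5 together cover {share, filter, print, search, login, sort, export, import} — every feature.
No 2 of the 6 test cases cover everything (all 15 pairs fall short), so 3 is minimum.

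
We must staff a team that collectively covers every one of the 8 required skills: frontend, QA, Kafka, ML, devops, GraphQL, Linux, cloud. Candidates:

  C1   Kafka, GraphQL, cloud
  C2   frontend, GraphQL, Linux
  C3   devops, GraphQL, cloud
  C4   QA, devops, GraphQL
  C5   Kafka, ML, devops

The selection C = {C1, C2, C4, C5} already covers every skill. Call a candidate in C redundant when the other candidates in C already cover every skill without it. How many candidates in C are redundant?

0

Drop C1: cloud uncovered — not redundant.
Drop C2: frontend, Linux uncovered — not redundant.
Drop C4: QA uncovered — not redundant.
Drop C5: ML uncovered — not redundant.
None of the candidates in C is redundant.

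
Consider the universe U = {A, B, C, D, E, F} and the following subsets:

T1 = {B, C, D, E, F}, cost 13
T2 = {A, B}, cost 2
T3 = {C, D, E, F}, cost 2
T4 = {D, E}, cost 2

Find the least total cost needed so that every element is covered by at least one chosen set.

4

T2, T3 cover every element at cost 2 + 2 = 4.
Any cover uses at least 2 sets; among all covering selections none totals below 4.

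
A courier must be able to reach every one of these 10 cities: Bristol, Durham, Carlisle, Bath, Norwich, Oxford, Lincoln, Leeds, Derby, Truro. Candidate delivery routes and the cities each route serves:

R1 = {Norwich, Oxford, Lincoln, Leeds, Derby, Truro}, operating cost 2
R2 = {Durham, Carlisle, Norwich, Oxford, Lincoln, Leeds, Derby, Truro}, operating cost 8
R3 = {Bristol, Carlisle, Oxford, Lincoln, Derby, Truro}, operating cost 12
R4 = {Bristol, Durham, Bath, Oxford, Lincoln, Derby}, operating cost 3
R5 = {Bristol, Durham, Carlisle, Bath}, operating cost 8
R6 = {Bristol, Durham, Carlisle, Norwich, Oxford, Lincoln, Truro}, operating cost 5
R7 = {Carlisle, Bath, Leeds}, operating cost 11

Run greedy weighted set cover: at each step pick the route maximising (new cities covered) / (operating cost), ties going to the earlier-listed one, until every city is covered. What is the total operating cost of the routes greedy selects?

Pick 1: R1 adds 6 new (Norwich, Oxford, Lincoln, Leeds, Derby, Truro) at operating cost 2 (ratio 6/2).
Pick 2: R4 adds 3 new (Bristol, Durham, Bath) at operating cost 3 (ratio 3/3).
Pick 3: R6 adds 1 new (Carlisle) at operating cost 5 (ratio 1/5).
Greedy total operating cost: 2 + 3 + 5 = 10.

10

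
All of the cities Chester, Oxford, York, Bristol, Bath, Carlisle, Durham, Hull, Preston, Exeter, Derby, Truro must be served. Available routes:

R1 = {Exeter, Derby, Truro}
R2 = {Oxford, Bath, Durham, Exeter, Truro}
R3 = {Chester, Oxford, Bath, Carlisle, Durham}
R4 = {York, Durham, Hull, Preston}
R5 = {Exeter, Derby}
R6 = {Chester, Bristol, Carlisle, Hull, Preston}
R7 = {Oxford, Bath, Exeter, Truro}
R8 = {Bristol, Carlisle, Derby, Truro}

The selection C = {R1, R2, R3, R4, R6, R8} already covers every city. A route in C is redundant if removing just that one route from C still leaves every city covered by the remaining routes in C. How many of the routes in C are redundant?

Drop R1: the rest still cover every city — redundant.
Drop R2: the rest still cover every city — redundant.
Drop R3: the rest still cover every city — redundant.
Drop R4: York uncovered — not redundant.
Drop R6: the rest still cover every city — redundant.
Drop R8: the rest still cover every city — redundant.
5 redundant: R1, R2, R3, R6, R8.

5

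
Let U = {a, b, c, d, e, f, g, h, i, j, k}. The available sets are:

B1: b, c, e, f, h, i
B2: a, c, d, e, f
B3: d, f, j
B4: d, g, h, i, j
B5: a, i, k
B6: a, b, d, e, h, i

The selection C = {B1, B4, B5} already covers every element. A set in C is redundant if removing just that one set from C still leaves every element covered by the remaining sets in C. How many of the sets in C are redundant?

0

Drop B1: b, c, e, f uncovered — not redundant.
Drop B4: d, g, j uncovered — not redundant.
Drop B5: a, k uncovered — not redundant.
None of the sets in C is redundant.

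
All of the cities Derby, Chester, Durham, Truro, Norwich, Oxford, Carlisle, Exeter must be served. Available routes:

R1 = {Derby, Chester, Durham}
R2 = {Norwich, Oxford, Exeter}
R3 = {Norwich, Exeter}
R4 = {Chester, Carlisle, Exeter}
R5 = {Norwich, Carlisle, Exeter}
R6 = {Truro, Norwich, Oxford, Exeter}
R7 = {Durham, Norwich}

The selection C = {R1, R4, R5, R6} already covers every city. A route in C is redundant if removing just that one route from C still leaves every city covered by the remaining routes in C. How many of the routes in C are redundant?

Drop R1: Derby, Durham uncovered — not redundant.
Drop R4: the rest still cover every city — redundant.
Drop R5: the rest still cover every city — redundant.
Drop R6: Truro, Oxford uncovered — not redundant.
2 redundant: R4, R5.

2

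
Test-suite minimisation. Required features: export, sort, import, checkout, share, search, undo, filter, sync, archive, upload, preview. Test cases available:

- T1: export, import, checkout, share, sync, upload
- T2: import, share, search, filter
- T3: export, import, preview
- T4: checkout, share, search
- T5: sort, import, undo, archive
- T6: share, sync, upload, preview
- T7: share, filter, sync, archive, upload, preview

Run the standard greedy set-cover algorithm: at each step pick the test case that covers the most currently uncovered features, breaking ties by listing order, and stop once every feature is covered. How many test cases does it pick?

4

Pick 1: T1 covers 6 new features (export, import, checkout, share, sync, upload).
Pick 2: T5 covers 3 new features (sort, undo, archive).
Pick 3: T2 covers 2 new features (search, filter).
Pick 4: T3 covers 1 new features (preview).
Greedy uses 4 test cases.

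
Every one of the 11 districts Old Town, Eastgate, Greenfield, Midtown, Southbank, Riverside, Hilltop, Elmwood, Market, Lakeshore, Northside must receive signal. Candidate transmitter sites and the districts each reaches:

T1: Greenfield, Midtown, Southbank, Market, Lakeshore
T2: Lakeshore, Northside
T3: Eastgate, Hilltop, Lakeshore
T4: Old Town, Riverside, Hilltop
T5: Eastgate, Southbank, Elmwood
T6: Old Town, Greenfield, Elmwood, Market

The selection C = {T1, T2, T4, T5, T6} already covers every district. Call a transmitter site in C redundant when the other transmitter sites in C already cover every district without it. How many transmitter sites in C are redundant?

1

Drop T1: Midtown uncovered — not redundant.
Drop T2: Northside uncovered — not redundant.
Drop T4: Riverside, Hilltop uncovered — not redundant.
Drop T5: Eastgate uncovered — not redundant.
Drop T6: the rest still cover every district — redundant.
1 redundant: T6.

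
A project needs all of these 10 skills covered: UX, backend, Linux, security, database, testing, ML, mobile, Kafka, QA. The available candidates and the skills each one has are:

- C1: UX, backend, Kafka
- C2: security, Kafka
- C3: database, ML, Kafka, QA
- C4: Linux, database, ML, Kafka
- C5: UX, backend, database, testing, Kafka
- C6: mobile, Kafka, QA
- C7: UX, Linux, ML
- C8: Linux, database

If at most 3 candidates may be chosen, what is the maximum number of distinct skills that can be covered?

9

Choosing C4, C5, C6 covers {UX, backend, Linux, database, testing, ML, mobile, Kafka, QA} — 9 skills.
No choice of 3 candidates does better; here security is left uncovered.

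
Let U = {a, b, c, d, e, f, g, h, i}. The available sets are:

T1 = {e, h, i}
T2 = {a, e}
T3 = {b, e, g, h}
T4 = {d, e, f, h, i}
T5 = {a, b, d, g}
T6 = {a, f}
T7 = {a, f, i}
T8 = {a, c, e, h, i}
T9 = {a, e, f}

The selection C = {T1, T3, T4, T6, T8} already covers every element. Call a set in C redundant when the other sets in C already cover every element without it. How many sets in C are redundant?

Drop T1: the rest still cover every element — redundant.
Drop T3: b, g uncovered — not redundant.
Drop T4: d uncovered — not redundant.
Drop T6: the rest still cover every element — redundant.
Drop T8: c uncovered — not redundant.
2 redundant: T1, T6.

2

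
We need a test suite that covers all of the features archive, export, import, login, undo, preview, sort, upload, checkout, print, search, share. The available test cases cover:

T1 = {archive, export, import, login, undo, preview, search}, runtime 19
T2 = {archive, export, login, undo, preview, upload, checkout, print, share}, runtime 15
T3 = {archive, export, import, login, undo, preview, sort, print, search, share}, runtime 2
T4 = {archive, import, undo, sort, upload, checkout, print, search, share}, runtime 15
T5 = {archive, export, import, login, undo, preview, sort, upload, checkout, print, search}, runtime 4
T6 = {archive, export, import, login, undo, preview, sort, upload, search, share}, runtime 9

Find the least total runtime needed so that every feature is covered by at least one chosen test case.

T3, T5 cover every feature at runtime 2 + 4 = 6.
Any cover uses at least 2 test cases; among all covering selections none totals below 6.

6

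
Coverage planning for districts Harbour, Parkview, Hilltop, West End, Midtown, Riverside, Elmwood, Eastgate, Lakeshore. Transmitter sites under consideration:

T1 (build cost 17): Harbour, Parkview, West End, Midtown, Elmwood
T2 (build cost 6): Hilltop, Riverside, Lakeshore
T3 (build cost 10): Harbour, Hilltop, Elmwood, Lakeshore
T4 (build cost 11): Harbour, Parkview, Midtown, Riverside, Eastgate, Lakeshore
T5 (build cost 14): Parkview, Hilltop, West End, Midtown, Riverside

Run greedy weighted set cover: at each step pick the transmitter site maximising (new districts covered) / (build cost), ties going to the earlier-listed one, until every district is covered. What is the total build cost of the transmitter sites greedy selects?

Pick 1: T4 adds 6 new (Harbour, Parkview, Midtown, Riverside, Eastgate, Lakeshore) at build cost 11 (ratio 6/11).
Pick 2: T3 adds 2 new (Hilltop, Elmwood) at build cost 10 (ratio 2/10).
Pick 3: T5 adds 1 new (West End) at build cost 14 (ratio 1/14).
Greedy total build cost: 11 + 10 + 14 = 35. (The true optimum is 34, so greedy overshoots here.)

35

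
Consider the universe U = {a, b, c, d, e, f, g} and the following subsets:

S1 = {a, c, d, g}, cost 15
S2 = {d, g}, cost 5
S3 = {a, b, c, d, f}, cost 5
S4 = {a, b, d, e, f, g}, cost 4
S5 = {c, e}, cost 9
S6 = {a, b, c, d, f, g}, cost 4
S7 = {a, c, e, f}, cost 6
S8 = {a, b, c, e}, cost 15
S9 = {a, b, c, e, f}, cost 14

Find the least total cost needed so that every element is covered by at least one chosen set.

8

S4, S6 cover every element at cost 4 + 4 = 8.
Any cover uses at least 2 sets; among all covering selections none totals below 8.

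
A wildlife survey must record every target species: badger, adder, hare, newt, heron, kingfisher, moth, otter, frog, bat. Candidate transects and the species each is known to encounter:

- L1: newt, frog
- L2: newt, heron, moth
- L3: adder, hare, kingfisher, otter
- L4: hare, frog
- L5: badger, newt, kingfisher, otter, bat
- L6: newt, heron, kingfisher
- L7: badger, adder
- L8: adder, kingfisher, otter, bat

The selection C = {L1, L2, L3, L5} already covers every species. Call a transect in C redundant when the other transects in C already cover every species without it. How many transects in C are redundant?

0

Drop L1: frog uncovered — not redundant.
Drop L2: heron, moth uncovered — not redundant.
Drop L3: adder, hare uncovered — not redundant.
Drop L5: badger, bat uncovered — not redundant.
None of the transects in C is redundant.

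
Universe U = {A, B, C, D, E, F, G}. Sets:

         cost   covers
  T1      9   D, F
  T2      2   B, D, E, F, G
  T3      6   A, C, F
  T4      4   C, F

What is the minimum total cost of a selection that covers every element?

8

T2, T3 cover every element at cost 2 + 6 = 8.
Any cover uses at least 2 sets; among all covering selections none totals below 8.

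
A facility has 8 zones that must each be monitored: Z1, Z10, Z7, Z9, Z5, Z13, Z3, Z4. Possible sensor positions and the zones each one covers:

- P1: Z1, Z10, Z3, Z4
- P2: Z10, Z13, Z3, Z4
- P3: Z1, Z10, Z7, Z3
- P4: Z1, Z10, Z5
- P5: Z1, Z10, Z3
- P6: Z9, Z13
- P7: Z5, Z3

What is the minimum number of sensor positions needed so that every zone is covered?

P1, P3, P4, P6 together cover {Z1, Z10, Z7, Z9, Z5, Z13, Z3, Z4} — every zone.
No 3 of the 7 sensor positions cover everything (all 35 triples fall short), so 4 is minimum.

4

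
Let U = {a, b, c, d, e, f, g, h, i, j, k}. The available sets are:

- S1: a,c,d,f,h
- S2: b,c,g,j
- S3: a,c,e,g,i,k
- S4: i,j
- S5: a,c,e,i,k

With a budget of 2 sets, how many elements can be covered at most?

9

Choosing S1, S3 covers {a, c, d, e, f, g, h, i, k} — 9 elements.
No choice of 2 sets does better; here b, j are left uncovered.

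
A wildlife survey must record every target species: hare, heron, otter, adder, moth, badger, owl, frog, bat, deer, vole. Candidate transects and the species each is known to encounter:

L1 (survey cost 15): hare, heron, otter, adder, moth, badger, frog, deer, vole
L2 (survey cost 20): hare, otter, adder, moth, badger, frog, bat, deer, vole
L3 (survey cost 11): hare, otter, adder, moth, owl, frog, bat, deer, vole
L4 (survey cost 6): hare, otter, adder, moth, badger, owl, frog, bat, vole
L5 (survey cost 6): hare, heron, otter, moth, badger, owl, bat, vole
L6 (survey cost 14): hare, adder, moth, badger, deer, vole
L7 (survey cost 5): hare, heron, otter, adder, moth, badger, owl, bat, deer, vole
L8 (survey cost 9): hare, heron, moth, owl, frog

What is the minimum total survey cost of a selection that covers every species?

L4, L7 cover every species at survey cost 6 + 5 = 11.
Any cover uses at least 2 transects; among all covering selections none totals below 11.

11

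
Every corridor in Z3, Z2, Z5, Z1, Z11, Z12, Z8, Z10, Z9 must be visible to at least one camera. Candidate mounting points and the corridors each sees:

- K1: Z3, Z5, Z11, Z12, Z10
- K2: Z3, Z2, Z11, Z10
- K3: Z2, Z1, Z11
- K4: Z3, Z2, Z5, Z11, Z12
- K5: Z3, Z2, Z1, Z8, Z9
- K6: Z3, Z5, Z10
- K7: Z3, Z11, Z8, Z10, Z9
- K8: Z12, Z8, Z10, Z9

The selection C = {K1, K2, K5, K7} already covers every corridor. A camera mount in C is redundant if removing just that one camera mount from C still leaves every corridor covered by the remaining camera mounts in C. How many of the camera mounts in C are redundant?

2

Drop K1: Z5, Z12 uncovered — not redundant.
Drop K2: the rest still cover every corridor — redundant.
Drop K5: Z1 uncovered — not redundant.
Drop K7: the rest still cover every corridor — redundant.
2 redundant: K2, K7.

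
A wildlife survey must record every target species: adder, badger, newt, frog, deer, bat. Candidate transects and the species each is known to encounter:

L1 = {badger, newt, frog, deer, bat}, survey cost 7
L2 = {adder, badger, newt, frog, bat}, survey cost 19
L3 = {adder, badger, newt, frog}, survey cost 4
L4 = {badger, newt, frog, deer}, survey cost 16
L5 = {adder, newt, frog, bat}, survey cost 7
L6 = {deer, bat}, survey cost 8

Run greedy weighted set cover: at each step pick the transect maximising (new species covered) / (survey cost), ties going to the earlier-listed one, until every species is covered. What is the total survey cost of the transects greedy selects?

Pick 1: L3 adds 4 new (adder, badger, newt, frog) at survey cost 4 (ratio 4/4).
Pick 2: L1 adds 2 new (deer, bat) at survey cost 7 (ratio 2/7).
Greedy total survey cost: 4 + 7 = 11.

11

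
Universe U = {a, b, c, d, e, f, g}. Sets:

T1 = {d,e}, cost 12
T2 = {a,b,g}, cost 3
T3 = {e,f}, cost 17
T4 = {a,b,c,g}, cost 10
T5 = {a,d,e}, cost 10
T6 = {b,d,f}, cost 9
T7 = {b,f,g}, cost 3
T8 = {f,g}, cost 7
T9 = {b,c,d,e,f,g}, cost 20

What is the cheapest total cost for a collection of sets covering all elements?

23

T2, T9 cover every element at cost 3 + 20 = 23.
Any cover uses at least 2 sets; among all covering selections none totals below 23.
Greedy by coverage-per-cost would pick T2, T7, T5, T4 for 26 — worse than the optimum 23.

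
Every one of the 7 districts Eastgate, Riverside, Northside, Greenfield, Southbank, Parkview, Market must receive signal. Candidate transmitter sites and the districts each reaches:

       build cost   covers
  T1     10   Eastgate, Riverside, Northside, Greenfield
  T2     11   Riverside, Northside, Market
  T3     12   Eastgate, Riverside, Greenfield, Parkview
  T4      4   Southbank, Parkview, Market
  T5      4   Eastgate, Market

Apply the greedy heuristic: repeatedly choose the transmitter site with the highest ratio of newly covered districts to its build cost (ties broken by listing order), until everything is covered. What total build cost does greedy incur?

14

Pick 1: T4 adds 3 new (Southbank, Parkview, Market) at build cost 4 (ratio 3/4).
Pick 2: T1 adds 4 new (Eastgate, Riverside, Northside, Greenfield) at build cost 10 (ratio 4/10).
Greedy total build cost: 4 + 10 = 14.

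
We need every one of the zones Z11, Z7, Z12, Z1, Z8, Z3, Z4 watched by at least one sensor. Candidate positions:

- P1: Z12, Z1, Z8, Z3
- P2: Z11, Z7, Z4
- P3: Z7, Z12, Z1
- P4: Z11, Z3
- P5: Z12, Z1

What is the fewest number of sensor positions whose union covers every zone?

2

P1, P2 together cover {Z11, Z7, Z12, Z1, Z8, Z3, Z4} — every zone.
No single sensor position contains all 7 zones, so 2 is optimal.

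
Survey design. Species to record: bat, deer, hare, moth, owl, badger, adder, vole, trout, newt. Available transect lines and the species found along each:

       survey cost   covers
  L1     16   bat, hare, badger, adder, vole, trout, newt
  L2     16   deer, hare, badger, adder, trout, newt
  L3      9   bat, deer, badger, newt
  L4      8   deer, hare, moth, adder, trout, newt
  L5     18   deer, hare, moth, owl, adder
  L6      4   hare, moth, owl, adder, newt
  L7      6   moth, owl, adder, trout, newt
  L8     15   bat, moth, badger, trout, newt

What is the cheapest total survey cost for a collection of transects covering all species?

L1, L4, L6 cover every species at survey cost 16 + 8 + 4 = 28.
Any cover uses at least 2 transects; among all covering selections none totals below 28.

28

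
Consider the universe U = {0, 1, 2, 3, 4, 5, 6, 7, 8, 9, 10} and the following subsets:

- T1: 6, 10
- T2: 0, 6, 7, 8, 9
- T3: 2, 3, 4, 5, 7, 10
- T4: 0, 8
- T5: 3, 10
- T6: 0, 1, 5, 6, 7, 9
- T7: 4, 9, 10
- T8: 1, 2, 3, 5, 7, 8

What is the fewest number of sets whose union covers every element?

3

T2, T3, T6 together cover {0, 1, 2, 3, 4, 5, 6, 7, 8, 9, 10} — every element.
No 2 of the 8 sets cover everything (all 28 pairs fall short), so 3 is minimum.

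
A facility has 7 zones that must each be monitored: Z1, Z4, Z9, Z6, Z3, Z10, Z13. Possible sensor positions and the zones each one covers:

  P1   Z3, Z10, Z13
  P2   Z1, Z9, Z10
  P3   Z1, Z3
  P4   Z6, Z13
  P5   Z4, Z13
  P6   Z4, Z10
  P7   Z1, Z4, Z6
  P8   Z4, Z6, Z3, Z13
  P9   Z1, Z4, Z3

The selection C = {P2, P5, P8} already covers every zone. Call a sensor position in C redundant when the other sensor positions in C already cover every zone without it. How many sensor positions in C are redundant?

1

Drop P2: Z1, Z9, Z10 uncovered — not redundant.
Drop P5: the rest still cover every zone — redundant.
Drop P8: Z6, Z3 uncovered — not redundant.
1 redundant: P5.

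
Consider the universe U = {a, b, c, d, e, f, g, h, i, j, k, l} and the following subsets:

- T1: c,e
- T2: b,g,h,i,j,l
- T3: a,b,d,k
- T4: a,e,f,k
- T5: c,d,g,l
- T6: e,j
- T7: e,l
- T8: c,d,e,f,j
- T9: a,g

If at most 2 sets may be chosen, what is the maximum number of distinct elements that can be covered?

Choosing T2, T4 covers {a, b, e, f, g, h, i, j, k, l} — 10 elements.
No choice of 2 sets does better; here c, d are left uncovered.

10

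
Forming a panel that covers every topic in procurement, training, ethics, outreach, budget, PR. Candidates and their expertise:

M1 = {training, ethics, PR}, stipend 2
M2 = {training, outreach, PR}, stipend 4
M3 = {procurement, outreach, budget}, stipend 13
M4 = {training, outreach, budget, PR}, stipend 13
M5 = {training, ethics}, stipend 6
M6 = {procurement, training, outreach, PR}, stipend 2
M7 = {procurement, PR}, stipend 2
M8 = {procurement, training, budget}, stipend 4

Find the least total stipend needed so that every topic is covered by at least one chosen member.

M1, M6, M8 cover every topic at stipend 2 + 2 + 4 = 8.
Any cover uses at least 2 members; among all covering selections none totals below 8.

8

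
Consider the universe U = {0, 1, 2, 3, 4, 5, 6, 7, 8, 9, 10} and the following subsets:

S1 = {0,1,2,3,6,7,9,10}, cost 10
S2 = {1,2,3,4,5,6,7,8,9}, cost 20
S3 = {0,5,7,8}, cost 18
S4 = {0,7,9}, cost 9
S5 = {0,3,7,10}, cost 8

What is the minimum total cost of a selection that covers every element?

28

S2, S5 cover every element at cost 20 + 8 = 28.
Any cover uses at least 2 sets; among all covering selections none totals below 28.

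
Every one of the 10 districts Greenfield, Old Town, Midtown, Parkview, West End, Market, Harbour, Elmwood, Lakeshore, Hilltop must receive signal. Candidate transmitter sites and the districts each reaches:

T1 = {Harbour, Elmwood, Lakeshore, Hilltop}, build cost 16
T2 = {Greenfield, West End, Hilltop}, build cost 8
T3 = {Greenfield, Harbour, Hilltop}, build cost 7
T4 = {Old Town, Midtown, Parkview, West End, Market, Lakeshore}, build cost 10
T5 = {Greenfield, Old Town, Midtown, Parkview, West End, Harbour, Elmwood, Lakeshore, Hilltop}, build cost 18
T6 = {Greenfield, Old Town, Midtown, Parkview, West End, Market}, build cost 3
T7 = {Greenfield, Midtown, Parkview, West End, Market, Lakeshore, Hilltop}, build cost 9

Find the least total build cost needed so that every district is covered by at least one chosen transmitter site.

T1, T6 cover every district at build cost 16 + 3 = 19.
Any cover uses at least 2 transmitter sites; among all covering selections none totals below 19.
Greedy by coverage-per-build cost would pick T6, T3, T1 for 26 — worse than the optimum 19.

19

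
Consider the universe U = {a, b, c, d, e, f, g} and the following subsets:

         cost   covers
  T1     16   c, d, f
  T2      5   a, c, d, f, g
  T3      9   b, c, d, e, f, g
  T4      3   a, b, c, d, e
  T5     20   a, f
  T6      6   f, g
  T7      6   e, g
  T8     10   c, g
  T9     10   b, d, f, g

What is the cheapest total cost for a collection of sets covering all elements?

8

T2, T4 cover every element at cost 5 + 3 = 8.
Any cover uses at least 2 sets; among all covering selections none totals below 8.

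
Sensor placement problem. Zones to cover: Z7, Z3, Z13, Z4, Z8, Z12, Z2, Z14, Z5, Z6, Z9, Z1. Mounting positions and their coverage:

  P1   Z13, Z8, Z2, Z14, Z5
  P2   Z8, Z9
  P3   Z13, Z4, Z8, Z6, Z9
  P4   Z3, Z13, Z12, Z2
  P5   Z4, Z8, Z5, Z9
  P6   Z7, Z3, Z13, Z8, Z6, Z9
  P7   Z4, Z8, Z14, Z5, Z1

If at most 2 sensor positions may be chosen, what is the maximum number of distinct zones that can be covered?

Choosing P6, P7 covers {Z7, Z3, Z13, Z4, Z8, Z14, Z5, Z6, Z9, Z1} — 10 zones.
No choice of 2 sensor positions does better; here Z12, Z2 are left uncovered.

10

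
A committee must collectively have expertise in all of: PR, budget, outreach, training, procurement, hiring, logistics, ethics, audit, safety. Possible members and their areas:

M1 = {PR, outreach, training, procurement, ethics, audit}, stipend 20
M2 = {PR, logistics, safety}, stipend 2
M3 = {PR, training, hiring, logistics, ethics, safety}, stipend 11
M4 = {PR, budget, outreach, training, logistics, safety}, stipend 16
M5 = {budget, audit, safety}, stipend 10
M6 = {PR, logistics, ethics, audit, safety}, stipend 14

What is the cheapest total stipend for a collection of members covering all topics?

M1, M3, M5 cover every topic at stipend 20 + 11 + 10 = 41.
Any cover uses at least 3 members; among all covering selections none totals below 41.
Greedy by coverage-per-stipend would pick M2, M3, M5, M1 for 43 — worse than the optimum 41.

41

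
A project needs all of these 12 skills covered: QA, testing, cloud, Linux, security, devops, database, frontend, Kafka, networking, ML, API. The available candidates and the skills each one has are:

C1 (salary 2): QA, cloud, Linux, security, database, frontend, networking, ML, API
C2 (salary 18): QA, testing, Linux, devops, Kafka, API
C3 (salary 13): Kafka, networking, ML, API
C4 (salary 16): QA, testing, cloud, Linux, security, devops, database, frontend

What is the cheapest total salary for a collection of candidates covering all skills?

20

C1, C2 cover every skill at salary 2 + 18 = 20.
Any cover uses at least 2 candidates; among all covering selections none totals below 20.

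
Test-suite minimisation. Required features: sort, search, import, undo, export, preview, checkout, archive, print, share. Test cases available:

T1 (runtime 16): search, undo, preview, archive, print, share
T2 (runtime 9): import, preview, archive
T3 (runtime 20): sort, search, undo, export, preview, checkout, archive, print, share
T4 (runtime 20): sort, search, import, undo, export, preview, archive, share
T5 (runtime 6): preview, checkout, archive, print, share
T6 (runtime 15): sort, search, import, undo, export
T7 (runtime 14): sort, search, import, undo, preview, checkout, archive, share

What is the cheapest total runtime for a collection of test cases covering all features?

21

T5, T6 cover every feature at runtime 6 + 15 = 21.
Any cover uses at least 2 test cases; among all covering selections none totals below 21.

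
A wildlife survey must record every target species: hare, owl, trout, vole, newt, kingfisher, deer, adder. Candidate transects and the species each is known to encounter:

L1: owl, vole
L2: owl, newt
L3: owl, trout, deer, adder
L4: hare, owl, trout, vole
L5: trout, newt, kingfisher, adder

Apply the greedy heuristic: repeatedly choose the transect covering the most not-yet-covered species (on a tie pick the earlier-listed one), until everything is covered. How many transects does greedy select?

Pick 1: L3 covers 4 new species (owl, trout, deer, adder).
Pick 2: L4 covers 2 new species (hare, vole).
Pick 3: L5 covers 2 new species (newt, kingfisher).
Greedy uses 3 transects.

3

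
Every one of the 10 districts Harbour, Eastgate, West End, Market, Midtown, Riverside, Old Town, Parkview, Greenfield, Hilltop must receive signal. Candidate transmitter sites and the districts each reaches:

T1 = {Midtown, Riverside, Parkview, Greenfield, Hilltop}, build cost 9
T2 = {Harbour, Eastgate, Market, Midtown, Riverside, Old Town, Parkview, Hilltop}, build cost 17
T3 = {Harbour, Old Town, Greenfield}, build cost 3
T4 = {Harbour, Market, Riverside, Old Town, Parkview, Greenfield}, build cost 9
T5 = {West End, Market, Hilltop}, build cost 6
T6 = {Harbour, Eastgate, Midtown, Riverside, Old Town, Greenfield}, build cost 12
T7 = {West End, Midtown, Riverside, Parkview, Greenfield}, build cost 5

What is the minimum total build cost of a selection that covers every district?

T2, T7 cover every district at build cost 17 + 5 = 22.
Any cover uses at least 2 transmitter sites; among all covering selections none totals below 22.
Greedy by coverage-per-build cost would pick T3, T7, T5, T6 for 26 — worse than the optimum 22.

22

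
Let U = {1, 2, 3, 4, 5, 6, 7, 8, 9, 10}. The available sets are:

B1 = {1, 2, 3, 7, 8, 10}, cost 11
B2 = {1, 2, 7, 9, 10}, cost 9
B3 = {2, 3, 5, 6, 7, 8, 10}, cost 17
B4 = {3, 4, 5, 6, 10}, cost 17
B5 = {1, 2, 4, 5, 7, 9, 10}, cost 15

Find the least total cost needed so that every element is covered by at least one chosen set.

B3, B5 cover every element at cost 17 + 15 = 32.
Any cover uses at least 2 sets; among all covering selections none totals below 32.
Greedy by coverage-per-cost would pick B2, B3, B5 for 41 — worse than the optimum 32.

32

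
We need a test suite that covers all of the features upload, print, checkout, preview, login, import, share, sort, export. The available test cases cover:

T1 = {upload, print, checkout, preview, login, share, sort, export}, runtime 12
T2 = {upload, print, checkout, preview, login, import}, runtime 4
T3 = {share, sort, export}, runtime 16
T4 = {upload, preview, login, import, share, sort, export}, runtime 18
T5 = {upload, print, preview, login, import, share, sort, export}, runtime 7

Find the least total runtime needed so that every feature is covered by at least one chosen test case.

T2, T5 cover every feature at runtime 4 + 7 = 11.
Any cover uses at least 2 test cases; among all covering selections none totals below 11.

11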